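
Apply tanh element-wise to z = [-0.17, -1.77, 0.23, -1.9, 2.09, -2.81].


tanh(-0.17) = -0.1684
tanh(-1.77) = -0.9436
tanh(0.23) = 0.226
tanh(-1.9) = -0.9562
tanh(2.09) = 0.9699
tanh(-2.81) = -0.9928
result = [-0.1684, -0.9436, 0.226, -0.9562, 0.9699, -0.9928]

[-0.1684, -0.9436, 0.226, -0.9562, 0.9699, -0.9928]


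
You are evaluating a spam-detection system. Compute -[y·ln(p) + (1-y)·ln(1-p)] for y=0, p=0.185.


BCE = -[y·ln(p) + (1-y)·ln(1-p)]
= -0 - 1·ln(1-0.185)
= -ln(0.815) = 0.2046

0.2046


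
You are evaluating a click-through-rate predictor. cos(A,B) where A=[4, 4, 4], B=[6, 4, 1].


A·B = 4·6 + 4·4 + 4·1 = 44
‖A‖ = √48 = 6.9282, ‖B‖ = √53 = 7.2801
cos = 44/(√48·√53) = 44/√2544 = 0.8724

0.8724


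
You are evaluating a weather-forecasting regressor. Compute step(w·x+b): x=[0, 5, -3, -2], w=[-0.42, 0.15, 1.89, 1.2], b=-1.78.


z = (0)·(-0.42) + (5)·(0.15) + (-3)·(1.89) + (-2)·(1.2) - 1.78
  = -9.1
step(z) = 0 (z<0)

0


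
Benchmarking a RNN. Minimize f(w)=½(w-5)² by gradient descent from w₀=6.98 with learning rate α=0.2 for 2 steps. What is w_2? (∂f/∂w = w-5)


step 1: grad = 6.98-5 = 1.98; w = 6.98 - 0.2·(1.98) = 6.584
step 2: grad = 6.584-5 = 1.584; w = 6.584 - 0.2·(1.584) = 6.2672

6.2672


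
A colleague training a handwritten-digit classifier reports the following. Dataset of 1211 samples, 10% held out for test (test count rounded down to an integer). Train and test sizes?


Test = ⌊1211·10/100⌋ = 121
Train = 1211 - 121 = 1090

Train: 1090, Test: 121


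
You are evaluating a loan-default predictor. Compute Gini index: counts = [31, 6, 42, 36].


Probabilities: [31/115, 6/115, 42/115, 36/115] ≈ [0.2696, 0.0522, 0.3652, 0.313]
Σpᵢ² = (961 + 36 + 1764 + 1296)/115² = 4057/13225
Gini = 1 - Σpᵢ² = 1 - 4057/13225 = 0.6932

0.6932


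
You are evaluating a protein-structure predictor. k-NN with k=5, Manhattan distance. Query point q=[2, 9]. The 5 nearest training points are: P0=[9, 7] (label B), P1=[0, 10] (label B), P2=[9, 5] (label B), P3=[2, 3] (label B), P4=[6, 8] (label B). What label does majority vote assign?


d(q,P0) = 9  (label B)
d(q,P1) = 3  (label B)
d(q,P2) = 11  (label B)
d(q,P3) = 6  (label B)
d(q,P4) = 5  (label B)
Votes: A=0, B=5
Majority → B

B


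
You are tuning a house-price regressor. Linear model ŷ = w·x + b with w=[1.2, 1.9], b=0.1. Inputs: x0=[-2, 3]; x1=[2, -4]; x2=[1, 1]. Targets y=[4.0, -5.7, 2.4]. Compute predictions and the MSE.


ŷ0 = (1.2)·(-2) + (1.9)·(3) + 0.1 = 3.4
ŷ1 = (1.2)·(2) + (1.9)·(-4) + 0.1 = -5.1
ŷ2 = (1.2)·(1) + (1.9)·(1) + 0.1 = 3.2
errors² = [0.36, 0.36, 0.64]
MSE = 1.3600/3 = 0.4533

0.4533


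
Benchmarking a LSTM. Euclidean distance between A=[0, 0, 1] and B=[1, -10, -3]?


d = √((0-1)² + (0+ 10)² + (1+ 3)²)
  = √(1 + 100 + 16)
  = √117 = 10.8167

10.8167


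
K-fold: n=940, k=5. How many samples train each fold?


Fold size = 940/5 = 188
Training per fold = 940 - 188 = 752

752


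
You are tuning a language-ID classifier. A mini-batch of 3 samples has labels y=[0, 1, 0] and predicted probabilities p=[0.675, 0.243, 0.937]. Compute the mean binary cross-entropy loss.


L[0] = -ln(1-0.675) = -ln(0.325) = 1.1239
L[1] = -ln(0.243) = 1.4147
L[2] = -ln(1-0.937) = -ln(0.063) = 2.7646
mean = (1.1239 + 1.4147 + 2.7646)/3 = 1.7677

1.7677


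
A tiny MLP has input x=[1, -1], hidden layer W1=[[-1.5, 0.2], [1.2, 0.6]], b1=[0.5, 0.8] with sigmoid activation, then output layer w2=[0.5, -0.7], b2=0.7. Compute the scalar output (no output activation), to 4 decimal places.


z1[0] = (-1.5)·(1) + (0.2)·(-1) + 0.5 = -1.2
z1[1] = (1.2)·(1) + (0.6)·(-1) + 0.8 = 1.4
h = sigmoid(z1) = [0.2315, 0.8022]
output = (0.5)·(0.2315) + (-0.7)·(0.8022) + 0.7 = 0.2542

0.2542


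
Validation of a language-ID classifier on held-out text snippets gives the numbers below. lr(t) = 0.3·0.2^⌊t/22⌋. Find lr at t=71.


n_drops = ⌊71/22⌋ = 3
lr = 0.3·0.2^3 = 0.3·0.008 = 0.0024

0.0024


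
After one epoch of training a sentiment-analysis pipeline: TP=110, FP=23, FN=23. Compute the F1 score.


Precision = 110/133 = 0.8271
Recall = 110/133 = 0.8271
F1 = 2·P·R/(P+R) = 2·TP/(2·TP+FP+FN) = 220/(220+23+23) = 220/266 = 0.8271

0.8271


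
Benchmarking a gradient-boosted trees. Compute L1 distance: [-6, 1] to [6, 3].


d = |-6-6| + |1-3|
  = 12 + 2
  = 14

14


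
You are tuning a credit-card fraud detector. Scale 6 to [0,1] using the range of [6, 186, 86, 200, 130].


min=6, max=200
(6-6)/(200-6) = 0/194 = 0.0

0.0


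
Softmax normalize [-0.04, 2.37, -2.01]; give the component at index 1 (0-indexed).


Exponentials: e^-0.04=0.9608, e^2.37=10.6974, e^-2.01=0.134
Sum = 11.7922
Softmax = [0.0815, 0.9072, 0.0114]
p[1] = 10.6974/11.7922 = 0.9072

0.9072


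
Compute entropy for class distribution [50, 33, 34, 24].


Probabilities: [50/141, 33/141, 34/141, 24/141] ≈ [0.3546, 0.234, 0.2411, 0.1702]
H = -((50/141)·log₂(50/141) + (33/141)·log₂(33/141) + (34/141)·log₂(34/141) + (24/141)·log₂(24/141))
  = 1.9504 bits

1.9504 bits


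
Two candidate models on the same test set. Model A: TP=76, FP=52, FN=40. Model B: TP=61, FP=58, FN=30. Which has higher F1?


Model A: P=76/128=0.5938, R=76/116=0.6552, F1=2PR/(P+R)=2TP/(2TP+FP+FN)=152/244=0.623
Model B: P=61/119=0.5126, R=61/91=0.6703, F1=2PR/(P+R)=2TP/(2TP+FP+FN)=122/210=0.581
0.623 > 0.581 → Model A

Model A


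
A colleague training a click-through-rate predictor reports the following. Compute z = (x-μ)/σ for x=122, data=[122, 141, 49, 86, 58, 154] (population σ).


μ = 101.6667, σ = 40.0527
z = (122 - 101.6667)/40.0527 = 0.5077

0.5077


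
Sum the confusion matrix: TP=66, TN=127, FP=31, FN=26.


Total = TP + TN + FP + FN
= 66 + 127 + 31 + 26
= 250
(Predicted positive: 97, predicted negative: 153)

250


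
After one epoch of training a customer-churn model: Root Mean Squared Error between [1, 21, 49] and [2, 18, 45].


MSE = 26/3 = 8.6667
RMSE = √(26/3) = 2.9439

2.9439


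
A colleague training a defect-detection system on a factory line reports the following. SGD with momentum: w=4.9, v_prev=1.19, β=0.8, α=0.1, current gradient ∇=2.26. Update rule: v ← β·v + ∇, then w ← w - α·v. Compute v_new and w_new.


v_new = 0.8·1.19 + 2.26 = 0.952 + 2.26 = 3.212
w_new = 4.9 - 0.1·3.212 = 4.9 - 0.3212 = 4.5788

v_new=3.212, w_new=4.5788


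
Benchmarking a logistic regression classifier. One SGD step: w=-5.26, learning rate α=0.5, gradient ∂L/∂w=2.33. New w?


w_new = w - α·∇
= -5.26 - 0.5·2.33
= -5.26 - 1.165
= -6.425

-6.425


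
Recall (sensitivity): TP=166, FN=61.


Recall = TP/(TP+FN)
= 166/(166+61)
= 166/227 = 73.13%

73.13%


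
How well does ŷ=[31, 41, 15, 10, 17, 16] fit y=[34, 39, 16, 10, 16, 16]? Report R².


ȳ = 21.8333
SS_res = Σ(y-ŷ)² = 15
SS_tot = Σ(y-ȳ)² = 684.83
R² = 1 - SS_res/SS_tot = 1 - 0.0219 = 0.9781

0.9781


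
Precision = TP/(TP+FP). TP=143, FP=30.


Precision = TP/(TP+FP)
= 143/(143+30)
= 143/173 = 82.66%

82.66%


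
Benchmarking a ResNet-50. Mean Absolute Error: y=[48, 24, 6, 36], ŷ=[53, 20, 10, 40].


Absolute errors: |48-53|=5, |24-20|=4, |6-10|=4, |36-40|=4
Sum = 17
MAE = 17/4 = 17/4

17/4


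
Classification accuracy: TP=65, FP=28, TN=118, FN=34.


Accuracy = (TP+TN)/(TP+TN+FP+FN)
= (65+118)/(245)
= 183/245 = 74.69%

74.69%


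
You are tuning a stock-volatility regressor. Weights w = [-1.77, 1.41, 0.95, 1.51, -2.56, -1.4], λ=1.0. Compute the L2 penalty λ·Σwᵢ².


‖w‖₂² = (-1.77)² + (1.41)² + (0.95)² + (1.51)² + (-2.56)² + (-1.4)²
     = 3.1329 + 1.9881 + 0.9025 + 2.2801 + 6.5536 + 1.96
     = 16.8172
λ·‖w‖₂² = 1.0·16.8172 = 16.8172

16.8172


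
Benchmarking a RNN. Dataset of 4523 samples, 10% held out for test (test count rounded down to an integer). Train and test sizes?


Test = ⌊4523·10/100⌋ = 452
Train = 4523 - 452 = 4071

Train: 4071, Test: 452


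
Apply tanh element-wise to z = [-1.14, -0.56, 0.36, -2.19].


tanh(-1.14) = -0.8144
tanh(-0.56) = -0.508
tanh(0.36) = 0.3452
tanh(-2.19) = -0.9753
result = [-0.8144, -0.508, 0.3452, -0.9753]

[-0.8144, -0.508, 0.3452, -0.9753]


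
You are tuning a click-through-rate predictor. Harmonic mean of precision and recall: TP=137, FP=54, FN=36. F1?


Precision = 137/191 = 0.7173
Recall = 137/173 = 0.7919
F1 = 2·P·R/(P+R) = 2·TP/(2·TP+FP+FN) = 274/(274+54+36) = 274/364 = 0.7527

0.7527


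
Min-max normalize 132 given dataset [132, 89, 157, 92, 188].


min=89, max=188
(132-89)/(188-89) = 43/99 = 0.4343

0.4343


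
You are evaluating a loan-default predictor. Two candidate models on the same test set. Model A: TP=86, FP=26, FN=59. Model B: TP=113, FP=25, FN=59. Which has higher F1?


Model A: P=86/112=0.7679, R=86/145=0.5931, F1=2PR/(P+R)=2TP/(2TP+FP+FN)=172/257=0.6693
Model B: P=113/138=0.8188, R=113/172=0.657, F1=2PR/(P+R)=2TP/(2TP+FP+FN)=226/310=0.729
0.6693 < 0.729 → Model B

Model B


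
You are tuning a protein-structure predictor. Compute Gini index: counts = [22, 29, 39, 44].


Probabilities: [22/134, 29/134, 39/134, 44/134] ≈ [0.1642, 0.2164, 0.291, 0.3284]
Σpᵢ² = (484 + 841 + 1521 + 1936)/134² = 4782/17956
Gini = 1 - Σpᵢ² = 1 - 4782/17956 = 0.7337

0.7337


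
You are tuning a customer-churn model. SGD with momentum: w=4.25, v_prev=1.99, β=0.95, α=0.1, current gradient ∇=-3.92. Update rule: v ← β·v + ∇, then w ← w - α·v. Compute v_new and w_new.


v_new = 0.95·1.99 - 3.92 = 1.8905 - 3.92 = -2.0295
w_new = 4.25 - 0.1·-2.0295 = 4.25 + 0.20295 = 4.45295

v_new=-2.0295, w_new=4.45295


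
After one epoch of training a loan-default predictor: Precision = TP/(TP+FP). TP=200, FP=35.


Precision = TP/(TP+FP)
= 200/(200+35)
= 200/235 = 85.11%

85.11%


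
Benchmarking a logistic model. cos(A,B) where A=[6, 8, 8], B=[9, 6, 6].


A·B = 6·9 + 8·6 + 8·6 = 150
‖A‖ = √164 = 12.8062, ‖B‖ = √153 = 12.3693
cos = 150/(√164·√153) = 150/√25092 = 0.9469

0.9469


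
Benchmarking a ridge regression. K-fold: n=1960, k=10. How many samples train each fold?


Fold size = 1960/10 = 196
Training per fold = 1960 - 196 = 1764

1764


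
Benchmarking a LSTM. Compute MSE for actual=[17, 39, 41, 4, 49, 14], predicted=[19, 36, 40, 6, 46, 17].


Squared errors: (17-19)²=4, (39-36)²=9, (41-40)²=1, (4-6)²=4, (49-46)²=9, (14-17)²=9
Sum = 36
MSE = 36/6 = 6

6


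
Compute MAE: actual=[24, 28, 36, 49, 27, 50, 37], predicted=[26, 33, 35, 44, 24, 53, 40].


Absolute errors: |24-26|=2, |28-33|=5, |36-35|=1, |49-44|=5, |27-24|=3, |50-53|=3, |37-40|=3
Sum = 22
MAE = 22/7 = 22/7

22/7


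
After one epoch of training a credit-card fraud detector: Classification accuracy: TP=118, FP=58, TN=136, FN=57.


Accuracy = (TP+TN)/(TP+TN+FP+FN)
= (118+136)/(369)
= 254/369 = 68.83%

68.83%


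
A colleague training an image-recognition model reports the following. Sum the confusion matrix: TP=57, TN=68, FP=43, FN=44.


Total = TP + TN + FP + FN
= 57 + 68 + 43 + 44
= 212
(Predicted positive: 100, predicted negative: 112)

212


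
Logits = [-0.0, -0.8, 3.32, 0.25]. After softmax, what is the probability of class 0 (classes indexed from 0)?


Exponentials: e^-0.0=1, e^-0.8=0.4493, e^3.32=27.6604, e^0.25=1.284
Sum = 30.3937
Softmax = [0.0329, 0.0148, 0.9101, 0.0422]
p[0] = 1/30.3937 = 0.0329

0.0329


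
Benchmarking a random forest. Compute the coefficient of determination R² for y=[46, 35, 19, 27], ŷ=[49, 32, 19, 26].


ȳ = 31.75
SS_res = Σ(y-ŷ)² = 19
SS_tot = Σ(y-ȳ)² = 398.75
R² = 1 - SS_res/SS_tot = 1 - 0.0476 = 0.9524

0.9524


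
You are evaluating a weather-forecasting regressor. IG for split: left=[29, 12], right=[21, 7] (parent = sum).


Parent = [50, 19], H_parent = 0.8491
H_left = 0.8722 (n=41), H_right = 0.8113 (n=28)
H_children = (41/69)·0.8722 + (28/69)·0.8113 = 0.8475
IG = 0.8491 - 0.8475 = 0.0016

0.0016


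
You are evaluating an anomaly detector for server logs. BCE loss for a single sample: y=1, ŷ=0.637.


BCE = -[y·ln(p) + (1-y)·ln(1-p)]
= -1·ln(0.637) - 0
= -ln(0.637) = 0.451

0.451


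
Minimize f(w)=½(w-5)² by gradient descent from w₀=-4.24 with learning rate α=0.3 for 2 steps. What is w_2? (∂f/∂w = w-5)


step 1: grad = -4.24-5 = -9.24; w = -4.24 - 0.3·(-9.24) = -1.468
step 2: grad = -1.468-5 = -6.468; w = -1.468 - 0.3·(-6.468) = 0.4724

0.4724


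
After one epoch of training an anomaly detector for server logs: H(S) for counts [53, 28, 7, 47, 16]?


Probabilities: [53/151, 28/151, 7/151, 47/151, 16/151] ≈ [0.351, 0.1854, 0.0464, 0.3113, 0.106]
H = -((53/151)·log₂(53/151) + (28/151)·log₂(28/151) + (7/151)·log₂(7/151) + (47/151)·log₂(47/151) + (16/151)·log₂(16/151))
  = 2.0536 bits

2.0536 bits


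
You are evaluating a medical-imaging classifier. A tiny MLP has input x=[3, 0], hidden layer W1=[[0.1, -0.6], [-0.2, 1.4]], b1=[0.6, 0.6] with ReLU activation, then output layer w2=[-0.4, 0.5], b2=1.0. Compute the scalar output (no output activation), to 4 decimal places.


z1[0] = (0.1)·(3) + (-0.6)·(0) + 0.6 = 0.9
z1[1] = (-0.2)·(3) + (1.4)·(0) + 0.6 = 0.0
h = ReLU(z1) = [0.9, 0.0]
output = (-0.4)·(0.9) + (0.5)·(0.0) + 1.0 = 0.64

0.64


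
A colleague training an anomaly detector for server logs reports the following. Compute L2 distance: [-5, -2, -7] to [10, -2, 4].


d = √((-5-10)² + (-2+ 2)² + (-7-4)²)
  = √(225 + 0 + 121)
  = √346 = 18.6011

18.6011


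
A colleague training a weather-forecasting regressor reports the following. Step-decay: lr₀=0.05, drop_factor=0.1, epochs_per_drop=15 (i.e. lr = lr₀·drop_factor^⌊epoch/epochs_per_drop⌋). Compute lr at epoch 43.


n_drops = ⌊43/15⌋ = 2
lr = 0.05·0.1^2 = 0.05·0.01 = 0.0005

0.0005


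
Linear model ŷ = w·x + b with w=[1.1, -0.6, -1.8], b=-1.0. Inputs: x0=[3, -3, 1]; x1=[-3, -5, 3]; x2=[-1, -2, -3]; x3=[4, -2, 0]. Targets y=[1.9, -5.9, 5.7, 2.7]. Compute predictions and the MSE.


ŷ0 = (1.1)·(3) + (-0.6)·(-3) + (-1.8)·(1) - 1.0 = 2.3
ŷ1 = (1.1)·(-3) + (-0.6)·(-5) + (-1.8)·(3) - 1.0 = -6.7
ŷ2 = (1.1)·(-1) + (-0.6)·(-2) + (-1.8)·(-3) - 1.0 = 4.5
ŷ3 = (1.1)·(4) + (-0.6)·(-2) + (-1.8)·(0) - 1.0 = 4.6
errors² = [0.16, 0.64, 1.44, 3.61]
MSE = 5.8500/4 = 1.4625

1.4625


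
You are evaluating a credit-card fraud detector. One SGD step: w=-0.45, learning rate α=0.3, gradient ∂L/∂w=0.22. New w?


w_new = w - α·∇
= -0.45 - 0.3·0.22
= -0.45 - 0.066
= -0.516

-0.516


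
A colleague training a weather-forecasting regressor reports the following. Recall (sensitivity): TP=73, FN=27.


Recall = TP/(TP+FN)
= 73/(73+27)
= 73/100 = 73.0%

73.0%


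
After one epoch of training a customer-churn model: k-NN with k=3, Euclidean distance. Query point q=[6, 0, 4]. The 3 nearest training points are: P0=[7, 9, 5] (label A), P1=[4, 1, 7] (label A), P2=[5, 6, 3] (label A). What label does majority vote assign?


d(q,P0) = 9.1104  (label A)
d(q,P1) = 3.7417  (label A)
d(q,P2) = 6.1644  (label A)
Votes: A=3, B=0
Majority → A

A


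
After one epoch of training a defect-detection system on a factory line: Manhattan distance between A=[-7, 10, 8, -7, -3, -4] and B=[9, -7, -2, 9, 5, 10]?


d = |-7-9| + |10+ 7| + |8+ 2| + |-7-9| + |-3-5| + |-4-10|
  = 16 + 17 + 10 + 16 + 8 + 14
  = 81

81


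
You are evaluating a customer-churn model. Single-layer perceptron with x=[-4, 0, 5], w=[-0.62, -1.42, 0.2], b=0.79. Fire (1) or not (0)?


z = (-4)·(-0.62) + (0)·(-1.42) + (5)·(0.2) + 0.79
  = 4.27
step(z) = 1 (z≥0)

1


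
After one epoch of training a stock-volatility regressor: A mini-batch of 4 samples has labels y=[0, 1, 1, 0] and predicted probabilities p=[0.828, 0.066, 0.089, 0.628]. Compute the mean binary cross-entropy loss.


L[0] = -ln(1-0.828) = -ln(0.172) = 1.7603
L[1] = -ln(0.066) = 2.7181
L[2] = -ln(0.089) = 2.4191
L[3] = -ln(1-0.628) = -ln(0.372) = 0.9889
mean = (1.7603 + 2.7181 + 2.4191 + 0.9889)/4 = 1.9716

1.9716


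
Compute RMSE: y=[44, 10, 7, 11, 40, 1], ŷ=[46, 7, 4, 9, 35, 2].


MSE = 52/6 = 8.6667
RMSE = √(52/6) = 2.9439

2.9439


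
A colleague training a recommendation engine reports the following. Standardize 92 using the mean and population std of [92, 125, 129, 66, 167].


μ = 115.8, σ = 34.4291
z = (92 - 115.8)/34.4291 = -0.6913

-0.6913


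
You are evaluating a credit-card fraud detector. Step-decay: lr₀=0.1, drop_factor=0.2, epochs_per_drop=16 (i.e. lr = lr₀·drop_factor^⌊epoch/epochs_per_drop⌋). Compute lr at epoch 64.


n_drops = ⌊64/16⌋ = 4
lr = 0.1·0.2^4 = 0.1·0.0016 = 0.00016

0.00016


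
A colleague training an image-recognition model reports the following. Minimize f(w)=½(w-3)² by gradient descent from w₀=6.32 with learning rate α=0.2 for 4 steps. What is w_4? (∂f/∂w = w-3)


step 1: grad = 6.32-3 = 3.32; w = 6.32 - 0.2·(3.32) = 5.656
step 2: grad = 5.656-3 = 2.656; w = 5.656 - 0.2·(2.656) = 5.1248
step 3: grad = 5.1248-3 = 2.1248; w = 5.1248 - 0.2·(2.1248) = 4.69984
step 4: grad = 4.69984-3 = 1.69984; w = 4.69984 - 0.2·(1.69984) = 4.359872

4.359872


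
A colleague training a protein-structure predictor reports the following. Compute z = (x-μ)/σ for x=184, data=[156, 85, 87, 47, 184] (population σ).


μ = 111.8, σ = 50.396
z = (184 - 111.8)/50.396 = 1.4327

1.4327


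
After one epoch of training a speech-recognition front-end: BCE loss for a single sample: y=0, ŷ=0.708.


BCE = -[y·ln(p) + (1-y)·ln(1-p)]
= -0 - 1·ln(1-0.708)
= -ln(0.292) = 1.231

1.231


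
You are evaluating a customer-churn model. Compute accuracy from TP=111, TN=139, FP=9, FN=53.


Accuracy = (TP+TN)/(TP+TN+FP+FN)
= (111+139)/(312)
= 250/312 = 80.13%

80.13%


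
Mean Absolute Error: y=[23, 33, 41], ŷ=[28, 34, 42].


Absolute errors: |23-28|=5, |33-34|=1, |41-42|=1
Sum = 7
MAE = 7/3 = 7/3

7/3


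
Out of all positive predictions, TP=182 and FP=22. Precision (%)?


Precision = TP/(TP+FP)
= 182/(182+22)
= 182/204 = 89.22%

89.22%


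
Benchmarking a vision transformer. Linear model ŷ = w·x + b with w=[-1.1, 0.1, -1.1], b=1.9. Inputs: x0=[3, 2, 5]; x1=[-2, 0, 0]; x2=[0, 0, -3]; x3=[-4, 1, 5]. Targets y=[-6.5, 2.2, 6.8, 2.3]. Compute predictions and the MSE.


ŷ0 = (-1.1)·(3) + (0.1)·(2) + (-1.1)·(5) + 1.9 = -6.7
ŷ1 = (-1.1)·(-2) + (0.1)·(0) + (-1.1)·(0) + 1.9 = 4.1
ŷ2 = (-1.1)·(0) + (0.1)·(0) + (-1.1)·(-3) + 1.9 = 5.2
ŷ3 = (-1.1)·(-4) + (0.1)·(1) + (-1.1)·(5) + 1.9 = 0.9
errors² = [0.04, 3.61, 2.56, 1.96]
MSE = 8.1700/4 = 2.0425

2.0425


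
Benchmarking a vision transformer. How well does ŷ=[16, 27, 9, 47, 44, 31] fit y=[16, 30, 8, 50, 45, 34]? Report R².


ȳ = 30.5
SS_res = Σ(y-ŷ)² = 29
SS_tot = Σ(y-ȳ)² = 1319.5
R² = 1 - SS_res/SS_tot = 1 - 0.022 = 0.978

0.978


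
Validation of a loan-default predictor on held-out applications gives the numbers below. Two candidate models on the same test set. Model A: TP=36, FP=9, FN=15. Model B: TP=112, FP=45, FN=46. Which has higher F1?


Model A: P=36/45=0.8, R=36/51=0.7059, F1=2PR/(P+R)=2TP/(2TP+FP+FN)=72/96=0.75
Model B: P=112/157=0.7134, R=112/158=0.7089, F1=2PR/(P+R)=2TP/(2TP+FP+FN)=224/315=0.7111
0.75 > 0.7111 → Model A

Model A


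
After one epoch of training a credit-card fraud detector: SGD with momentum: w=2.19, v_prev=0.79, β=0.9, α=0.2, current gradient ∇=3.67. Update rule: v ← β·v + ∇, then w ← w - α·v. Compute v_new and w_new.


v_new = 0.9·0.79 + 3.67 = 0.711 + 3.67 = 4.381
w_new = 2.19 - 0.2·4.381 = 2.19 - 0.8762 = 1.3138

v_new=4.381, w_new=1.3138


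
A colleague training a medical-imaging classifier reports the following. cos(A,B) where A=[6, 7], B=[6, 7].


A·B = 6·6 + 7·7 = 85
‖A‖ = √85 = 9.2195, ‖B‖ = √85 = 9.2195
cos = 85/(√85·√85) = 85/√7225 = 1.0

1.0


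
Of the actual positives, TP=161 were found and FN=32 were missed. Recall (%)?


Recall = TP/(TP+FN)
= 161/(161+32)
= 161/193 = 83.42%

83.42%


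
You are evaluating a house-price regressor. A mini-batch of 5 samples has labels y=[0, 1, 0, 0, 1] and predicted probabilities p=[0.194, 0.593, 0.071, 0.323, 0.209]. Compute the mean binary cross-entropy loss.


L[0] = -ln(1-0.194) = -ln(0.806) = 0.2157
L[1] = -ln(0.593) = 0.5226
L[2] = -ln(1-0.071) = -ln(0.929) = 0.0736
L[3] = -ln(1-0.323) = -ln(0.677) = 0.3901
L[4] = -ln(0.209) = 1.5654
mean = (0.2157 + 0.5226 + 0.0736 + 0.3901 + 1.5654)/5 = 0.5535

0.5535


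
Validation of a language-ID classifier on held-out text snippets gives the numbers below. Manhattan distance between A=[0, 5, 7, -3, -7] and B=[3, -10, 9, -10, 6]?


d = |0-3| + |5+ 10| + |7-9| + |-3+ 10| + |-7-6|
  = 3 + 15 + 2 + 7 + 13
  = 40

40


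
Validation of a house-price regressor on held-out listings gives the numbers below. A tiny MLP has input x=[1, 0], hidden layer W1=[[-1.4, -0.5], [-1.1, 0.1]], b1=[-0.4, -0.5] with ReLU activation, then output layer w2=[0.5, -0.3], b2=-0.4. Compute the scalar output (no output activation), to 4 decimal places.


z1[0] = (-1.4)·(1) + (-0.5)·(0) - 0.4 = -1.8
z1[1] = (-1.1)·(1) + (0.1)·(0) - 0.5 = -1.6
h = ReLU(z1) = [0.0, 0.0]
output = (0.5)·(0.0) + (-0.3)·(0.0) - 0.4 = -0.4

-0.4


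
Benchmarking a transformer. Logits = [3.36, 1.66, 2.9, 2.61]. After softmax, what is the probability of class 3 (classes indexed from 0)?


Exponentials: e^3.36=28.7892, e^1.66=5.2593, e^2.9=18.1741, e^2.61=13.5991
Sum = 65.8217
Softmax = [0.4374, 0.0799, 0.2761, 0.2066]
p[3] = 13.5991/65.8217 = 0.2066

0.2066


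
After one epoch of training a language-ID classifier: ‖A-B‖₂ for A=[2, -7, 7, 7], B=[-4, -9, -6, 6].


d = √((2+ 4)² + (-7+ 9)² + (7+ 6)² + (7-6)²)
  = √(36 + 4 + 169 + 1)
  = √210 = 14.4914

14.4914


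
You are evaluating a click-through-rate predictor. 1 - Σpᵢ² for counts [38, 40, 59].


Probabilities: [38/137, 40/137, 59/137] ≈ [0.2774, 0.292, 0.4307]
Σpᵢ² = (1444 + 1600 + 3481)/137² = 6525/18769
Gini = 1 - Σpᵢ² = 1 - 6525/18769 = 0.6524

0.6524


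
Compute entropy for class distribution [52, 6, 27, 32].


Probabilities: [52/117, 6/117, 27/117, 32/117] ≈ [0.4444, 0.0513, 0.2308, 0.2735]
H = -((52/117)·log₂(52/117) + (6/117)·log₂(6/117) + (27/117)·log₂(27/117) + (32/117)·log₂(32/117))
  = 1.7395 bits

1.7395 bits


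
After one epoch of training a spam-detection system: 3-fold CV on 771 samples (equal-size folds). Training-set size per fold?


Fold size = 771/3 = 257
Training per fold = 771 - 257 = 514

514


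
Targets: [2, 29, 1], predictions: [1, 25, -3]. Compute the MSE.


Squared errors: (2-1)²=1, (29-25)²=16, (1+ 3)²=16
Sum = 33
MSE = 33/3 = 11

11


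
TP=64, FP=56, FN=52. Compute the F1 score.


Precision = 64/120 = 0.5333
Recall = 64/116 = 0.5517
F1 = 2·P·R/(P+R) = 2·TP/(2·TP+FP+FN) = 128/(128+56+52) = 128/236 = 0.5424

0.5424


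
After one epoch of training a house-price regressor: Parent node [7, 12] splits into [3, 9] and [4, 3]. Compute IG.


Parent = [7, 12], H_parent = 0.9495
H_left = 0.8113 (n=12), H_right = 0.9852 (n=7)
H_children = (12/19)·0.8113 + (7/19)·0.9852 = 0.8754
IG = 0.9495 - 0.8754 = 0.0741

0.0741


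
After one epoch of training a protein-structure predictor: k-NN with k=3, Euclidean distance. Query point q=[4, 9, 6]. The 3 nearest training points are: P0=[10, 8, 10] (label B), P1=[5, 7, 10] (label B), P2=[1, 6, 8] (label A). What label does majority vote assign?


d(q,P0) = 7.2801  (label B)
d(q,P1) = 4.5826  (label B)
d(q,P2) = 4.6904  (label A)
Votes: A=1, B=2
Majority → B

B


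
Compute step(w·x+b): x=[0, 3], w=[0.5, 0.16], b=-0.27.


z = (0)·(0.5) + (3)·(0.16) - 0.27
  = 0.21
step(z) = 1 (z≥0)

1


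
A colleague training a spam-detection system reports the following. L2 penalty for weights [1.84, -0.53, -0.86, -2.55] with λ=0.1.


‖w‖₂² = (1.84)² + (-0.53)² + (-0.86)² + (-2.55)²
     = 3.3856 + 0.2809 + 0.7396 + 6.5025
     = 10.9086
λ·‖w‖₂² = 0.1·10.9086 = 1.09086

1.09086


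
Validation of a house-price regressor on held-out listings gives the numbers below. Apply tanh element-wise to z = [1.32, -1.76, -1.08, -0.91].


tanh(1.32) = 0.8668
tanh(-1.76) = -0.9425
tanh(-1.08) = -0.7932
tanh(-0.91) = -0.7211
result = [0.8668, -0.9425, -0.7932, -0.7211]

[0.8668, -0.9425, -0.7932, -0.7211]


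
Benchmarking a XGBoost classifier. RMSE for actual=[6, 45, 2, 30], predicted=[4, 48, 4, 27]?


MSE = 26/4 = 6.5
RMSE = √(26/4) = 2.5495

2.5495


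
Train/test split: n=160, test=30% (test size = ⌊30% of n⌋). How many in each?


Test = ⌊160·30/100⌋ = 48
Train = 160 - 48 = 112

Train: 112, Test: 48


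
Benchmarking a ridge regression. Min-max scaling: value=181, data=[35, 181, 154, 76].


min=35, max=181
(181-35)/(181-35) = 146/146 = 1.0

1.0


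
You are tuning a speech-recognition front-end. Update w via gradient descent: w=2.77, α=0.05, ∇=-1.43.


w_new = w - α·∇
= 2.77 - 0.05·-1.43
= 2.77 + 0.0715
= 2.8415

2.8415


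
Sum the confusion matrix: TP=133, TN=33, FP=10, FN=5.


Total = TP + TN + FP + FN
= 133 + 33 + 10 + 5
= 181
(Predicted positive: 143, predicted negative: 38)

181


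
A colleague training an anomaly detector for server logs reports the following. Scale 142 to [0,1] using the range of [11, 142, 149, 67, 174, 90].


min=11, max=174
(142-11)/(174-11) = 131/163 = 0.8037

0.8037


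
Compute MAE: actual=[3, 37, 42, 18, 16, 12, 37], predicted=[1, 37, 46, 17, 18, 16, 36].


Absolute errors: |3-1|=2, |37-37|=0, |42-46|=4, |18-17|=1, |16-18|=2, |12-16|=4, |37-36|=1
Sum = 14
MAE = 14/7 = 2

2


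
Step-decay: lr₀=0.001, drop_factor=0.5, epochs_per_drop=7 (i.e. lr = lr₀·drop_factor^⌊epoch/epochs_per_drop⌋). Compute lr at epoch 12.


n_drops = ⌊12/7⌋ = 1
lr = 0.001·0.5^1 = 0.001·0.5 = 0.0005

0.0005


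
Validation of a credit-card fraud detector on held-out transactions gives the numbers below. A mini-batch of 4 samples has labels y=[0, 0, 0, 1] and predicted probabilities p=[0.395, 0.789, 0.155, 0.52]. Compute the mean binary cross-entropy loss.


L[0] = -ln(1-0.395) = -ln(0.605) = 0.5025
L[1] = -ln(1-0.789) = -ln(0.211) = 1.5559
L[2] = -ln(1-0.155) = -ln(0.845) = 0.1684
L[3] = -ln(0.52) = 0.6539
mean = (0.5025 + 1.5559 + 0.1684 + 0.6539)/4 = 0.7202

0.7202


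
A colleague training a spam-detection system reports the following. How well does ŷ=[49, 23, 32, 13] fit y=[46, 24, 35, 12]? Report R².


ȳ = 29.25
SS_res = Σ(y-ŷ)² = 20
SS_tot = Σ(y-ȳ)² = 638.75
R² = 1 - SS_res/SS_tot = 1 - 0.0313 = 0.9687

0.9687


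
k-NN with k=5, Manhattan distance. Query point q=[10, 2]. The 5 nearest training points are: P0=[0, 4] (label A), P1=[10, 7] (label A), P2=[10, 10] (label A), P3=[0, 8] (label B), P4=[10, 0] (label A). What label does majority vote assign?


d(q,P0) = 12  (label A)
d(q,P1) = 5  (label A)
d(q,P2) = 8  (label A)
d(q,P3) = 16  (label B)
d(q,P4) = 2  (label A)
Votes: A=4, B=1
Majority → A

A


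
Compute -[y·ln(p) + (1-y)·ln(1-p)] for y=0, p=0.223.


BCE = -[y·ln(p) + (1-y)·ln(1-p)]
= -0 - 1·ln(1-0.223)
= -ln(0.777) = 0.2523

0.2523


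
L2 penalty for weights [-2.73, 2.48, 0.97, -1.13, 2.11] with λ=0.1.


‖w‖₂² = (-2.73)² + (2.48)² + (0.97)² + (-1.13)² + (2.11)²
     = 7.4529 + 6.1504 + 0.9409 + 1.2769 + 4.4521
     = 20.2732
λ·‖w‖₂² = 0.1·20.2732 = 2.02732

2.02732


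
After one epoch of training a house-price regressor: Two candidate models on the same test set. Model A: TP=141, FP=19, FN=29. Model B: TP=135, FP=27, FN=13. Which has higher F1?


Model A: P=141/160=0.8812, R=141/170=0.8294, F1=2PR/(P+R)=2TP/(2TP+FP+FN)=282/330=0.8545
Model B: P=135/162=0.8333, R=135/148=0.9122, F1=2PR/(P+R)=2TP/(2TP+FP+FN)=270/310=0.871
0.8545 < 0.871 → Model B

Model B


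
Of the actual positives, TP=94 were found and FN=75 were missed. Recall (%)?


Recall = TP/(TP+FN)
= 94/(94+75)
= 94/169 = 55.62%

55.62%


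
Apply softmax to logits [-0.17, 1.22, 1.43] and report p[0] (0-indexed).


Exponentials: e^-0.17=0.8437, e^1.22=3.3872, e^1.43=4.1787
Sum = 8.4096
Softmax = [0.1003, 0.4028, 0.4969]
p[0] = 0.8437/8.4096 = 0.1003

0.1003


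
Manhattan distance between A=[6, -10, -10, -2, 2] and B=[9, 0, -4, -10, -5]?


d = |6-9| + |-10-0| + |-10+ 4| + |-2+ 10| + |2+ 5|
  = 3 + 10 + 6 + 8 + 7
  = 34

34


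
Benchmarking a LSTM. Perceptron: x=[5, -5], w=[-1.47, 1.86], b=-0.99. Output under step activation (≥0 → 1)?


z = (5)·(-1.47) + (-5)·(1.86) - 0.99
  = -17.64
step(z) = 0 (z<0)

0


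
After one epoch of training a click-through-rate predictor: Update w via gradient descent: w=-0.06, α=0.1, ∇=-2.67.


w_new = w - α·∇
= -0.06 - 0.1·-2.67
= -0.06 + 0.267
= 0.207

0.207


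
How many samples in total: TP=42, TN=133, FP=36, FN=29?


Total = TP + TN + FP + FN
= 42 + 133 + 36 + 29
= 240
(Predicted positive: 78, predicted negative: 162)

240


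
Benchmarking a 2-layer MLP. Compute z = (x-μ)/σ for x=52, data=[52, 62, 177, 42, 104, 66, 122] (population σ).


μ = 89.2857, σ = 44.5508
z = (52 - 89.2857)/44.5508 = -0.8369

-0.8369


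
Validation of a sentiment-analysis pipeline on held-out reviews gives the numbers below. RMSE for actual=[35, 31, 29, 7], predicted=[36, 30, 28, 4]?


MSE = 12/4 = 3
RMSE = √(12/4) = 1.7321

1.7321


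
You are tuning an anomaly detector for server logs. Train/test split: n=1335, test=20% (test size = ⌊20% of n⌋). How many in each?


Test = ⌊1335·20/100⌋ = 267
Train = 1335 - 267 = 1068

Train: 1068, Test: 267


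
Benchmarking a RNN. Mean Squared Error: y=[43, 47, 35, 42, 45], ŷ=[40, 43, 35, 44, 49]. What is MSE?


Squared errors: (43-40)²=9, (47-43)²=16, (35-35)²=0, (42-44)²=4, (45-49)²=16
Sum = 45
MSE = 45/5 = 9

9


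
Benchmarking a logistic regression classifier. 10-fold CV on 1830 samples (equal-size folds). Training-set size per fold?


Fold size = 1830/10 = 183
Training per fold = 1830 - 183 = 1647

1647


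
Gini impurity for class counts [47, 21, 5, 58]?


Probabilities: [47/131, 21/131, 5/131, 58/131] ≈ [0.3588, 0.1603, 0.0382, 0.4427]
Σpᵢ² = (2209 + 441 + 25 + 3364)/131² = 6039/17161
Gini = 1 - Σpᵢ² = 1 - 6039/17161 = 0.6481

0.6481


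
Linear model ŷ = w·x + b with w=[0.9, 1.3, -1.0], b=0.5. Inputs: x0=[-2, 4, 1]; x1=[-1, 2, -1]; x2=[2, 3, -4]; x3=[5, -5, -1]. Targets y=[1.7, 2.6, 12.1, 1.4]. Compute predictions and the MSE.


ŷ0 = (0.9)·(-2) + (1.3)·(4) + (-1.0)·(1) + 0.5 = 2.9
ŷ1 = (0.9)·(-1) + (1.3)·(2) + (-1.0)·(-1) + 0.5 = 3.2
ŷ2 = (0.9)·(2) + (1.3)·(3) + (-1.0)·(-4) + 0.5 = 10.2
ŷ3 = (0.9)·(5) + (1.3)·(-5) + (-1.0)·(-1) + 0.5 = -0.5
errors² = [1.44, 0.36, 3.61, 3.61]
MSE = 9.0200/4 = 2.255

2.255


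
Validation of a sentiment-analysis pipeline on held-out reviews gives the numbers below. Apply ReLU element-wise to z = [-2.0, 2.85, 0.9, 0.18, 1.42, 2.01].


ReLU(-2.0) = max(0, -2.0) = 0.0
ReLU(2.85) = max(0, 2.85) = 2.85
ReLU(0.9) = max(0, 0.9) = 0.9
ReLU(0.18) = max(0, 0.18) = 0.18
ReLU(1.42) = max(0, 1.42) = 1.42
ReLU(2.01) = max(0, 2.01) = 2.01
result = [0.0, 2.85, 0.9, 0.18, 1.42, 2.01]

[0.0, 2.85, 0.9, 0.18, 1.42, 2.01]


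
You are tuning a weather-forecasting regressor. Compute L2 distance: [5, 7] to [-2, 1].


d = √((5+ 2)² + (7-1)²)
  = √(49 + 36)
  = √85 = 9.2195

9.2195


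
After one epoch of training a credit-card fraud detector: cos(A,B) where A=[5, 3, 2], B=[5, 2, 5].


A·B = 5·5 + 3·2 + 2·5 = 41
‖A‖ = √38 = 6.1644, ‖B‖ = √54 = 7.3485
cos = 41/(√38·√54) = 41/√2052 = 0.9051

0.9051


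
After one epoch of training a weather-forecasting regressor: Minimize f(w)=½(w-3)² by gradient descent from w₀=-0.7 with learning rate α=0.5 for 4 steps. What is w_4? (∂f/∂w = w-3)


step 1: grad = -0.7-3 = -3.7; w = -0.7 - 0.5·(-3.7) = 1.15
step 2: grad = 1.15-3 = -1.85; w = 1.15 - 0.5·(-1.85) = 2.075
step 3: grad = 2.075-3 = -0.925; w = 2.075 - 0.5·(-0.925) = 2.5375
step 4: grad = 2.5375-3 = -0.4625; w = 2.5375 - 0.5·(-0.4625) = 2.76875

2.76875


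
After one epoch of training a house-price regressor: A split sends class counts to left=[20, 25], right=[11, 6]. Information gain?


Parent = [31, 31], H_parent = 1
H_left = 0.9911 (n=45), H_right = 0.9367 (n=17)
H_children = (45/62)·0.9911 + (17/62)·0.9367 = 0.9762
IG = 1 - 0.9762 = 0.0238

0.0238


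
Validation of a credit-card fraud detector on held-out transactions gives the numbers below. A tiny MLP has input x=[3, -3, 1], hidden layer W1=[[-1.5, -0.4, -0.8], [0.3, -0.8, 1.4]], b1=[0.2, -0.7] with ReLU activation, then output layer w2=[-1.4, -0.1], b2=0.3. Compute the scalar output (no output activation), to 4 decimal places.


z1[0] = (-1.5)·(3) + (-0.4)·(-3) + (-0.8)·(1) + 0.2 = -3.9
z1[1] = (0.3)·(3) + (-0.8)·(-3) + (1.4)·(1) - 0.7 = 4.0
h = ReLU(z1) = [0.0, 4.0]
output = (-1.4)·(0.0) + (-0.1)·(4.0) + 0.3 = -0.1

-0.1


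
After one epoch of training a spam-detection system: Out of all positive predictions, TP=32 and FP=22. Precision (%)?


Precision = TP/(TP+FP)
= 32/(32+22)
= 32/54 = 59.26%

59.26%


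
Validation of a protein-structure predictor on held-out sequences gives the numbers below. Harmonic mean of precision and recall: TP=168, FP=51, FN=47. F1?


Precision = 168/219 = 0.7671
Recall = 168/215 = 0.7814
F1 = 2·P·R/(P+R) = 2·TP/(2·TP+FP+FN) = 336/(336+51+47) = 336/434 = 0.7742

0.7742


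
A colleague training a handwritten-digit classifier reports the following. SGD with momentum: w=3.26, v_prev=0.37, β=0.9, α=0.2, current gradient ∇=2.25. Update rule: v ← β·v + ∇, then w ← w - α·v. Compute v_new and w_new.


v_new = 0.9·0.37 + 2.25 = 0.333 + 2.25 = 2.583
w_new = 3.26 - 0.2·2.583 = 3.26 - 0.5166 = 2.7434

v_new=2.583, w_new=2.7434


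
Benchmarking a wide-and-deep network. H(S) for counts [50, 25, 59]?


Probabilities: [50/134, 25/134, 59/134] ≈ [0.3731, 0.1866, 0.4403]
H = -((50/134)·log₂(50/134) + (25/134)·log₂(25/134) + (59/134)·log₂(59/134))
  = 1.5037 bits

1.5037 bits


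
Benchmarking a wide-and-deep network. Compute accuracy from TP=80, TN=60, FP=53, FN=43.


Accuracy = (TP+TN)/(TP+TN+FP+FN)
= (80+60)/(236)
= 140/236 = 59.32%

59.32%


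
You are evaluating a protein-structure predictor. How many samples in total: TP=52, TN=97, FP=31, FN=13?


Total = TP + TN + FP + FN
= 52 + 97 + 31 + 13
= 193
(Predicted positive: 83, predicted negative: 110)

193


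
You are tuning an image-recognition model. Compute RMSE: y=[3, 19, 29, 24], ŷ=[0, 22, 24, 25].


MSE = 44/4 = 11
RMSE = √(44/4) = 3.3166

3.3166


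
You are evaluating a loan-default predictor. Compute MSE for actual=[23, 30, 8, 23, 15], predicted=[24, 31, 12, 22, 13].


Squared errors: (23-24)²=1, (30-31)²=1, (8-12)²=16, (23-22)²=1, (15-13)²=4
Sum = 23
MSE = 23/5 = 23/5

23/5


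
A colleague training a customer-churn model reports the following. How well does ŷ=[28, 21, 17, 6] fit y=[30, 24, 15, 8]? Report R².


ȳ = 19.25
SS_res = Σ(y-ŷ)² = 21
SS_tot = Σ(y-ȳ)² = 282.75
R² = 1 - SS_res/SS_tot = 1 - 0.0743 = 0.9257

0.9257


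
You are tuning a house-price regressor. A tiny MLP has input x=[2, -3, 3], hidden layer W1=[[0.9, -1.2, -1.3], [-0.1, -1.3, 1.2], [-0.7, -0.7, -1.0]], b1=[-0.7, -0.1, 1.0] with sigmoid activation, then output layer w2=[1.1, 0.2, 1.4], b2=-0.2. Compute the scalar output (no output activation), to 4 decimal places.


z1[0] = (0.9)·(2) + (-1.2)·(-3) + (-1.3)·(3) - 0.7 = 0.8
z1[1] = (-0.1)·(2) + (-1.3)·(-3) + (1.2)·(3) - 0.1 = 7.2
z1[2] = (-0.7)·(2) + (-0.7)·(-3) + (-1.0)·(3) + 1.0 = -1.3
h = sigmoid(z1) = [0.69, 0.9993, 0.2142]
output = (1.1)·(0.69) + (0.2)·(0.9993) + (1.4)·(0.2142) - 0.2 = 1.0587

1.0587


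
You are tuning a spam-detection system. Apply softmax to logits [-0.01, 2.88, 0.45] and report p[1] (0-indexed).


Exponentials: e^-0.01=0.99, e^2.88=17.8143, e^0.45=1.5683
Sum = 20.3726
Softmax = [0.0486, 0.8744, 0.077]
p[1] = 17.8143/20.3726 = 0.8744

0.8744


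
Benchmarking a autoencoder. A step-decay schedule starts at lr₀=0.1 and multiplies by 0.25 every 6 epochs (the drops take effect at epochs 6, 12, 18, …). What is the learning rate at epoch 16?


n_drops = ⌊16/6⌋ = 2
lr = 0.1·0.25^2 = 0.1·0.0625 = 0.00625

0.00625


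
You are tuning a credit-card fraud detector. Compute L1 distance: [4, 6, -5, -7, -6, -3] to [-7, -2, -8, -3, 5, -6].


d = |4+ 7| + |6+ 2| + |-5+ 8| + |-7+ 3| + |-6-5| + |-3+ 6|
  = 11 + 8 + 3 + 4 + 11 + 3
  = 40

40


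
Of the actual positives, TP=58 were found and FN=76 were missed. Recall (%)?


Recall = TP/(TP+FN)
= 58/(58+76)
= 58/134 = 43.28%

43.28%


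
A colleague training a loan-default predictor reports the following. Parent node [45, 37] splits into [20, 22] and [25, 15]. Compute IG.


Parent = [45, 37], H_parent = 0.9931
H_left = 0.9984 (n=42), H_right = 0.9544 (n=40)
H_children = (42/82)·0.9984 + (40/82)·0.9544 = 0.9769
IG = 0.9931 - 0.9769 = 0.0162

0.0162


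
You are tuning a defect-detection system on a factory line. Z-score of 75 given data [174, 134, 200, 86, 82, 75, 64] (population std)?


μ = 116.4286, σ = 49.5461
z = (75 - 116.4286)/49.5461 = -0.8362

-0.8362


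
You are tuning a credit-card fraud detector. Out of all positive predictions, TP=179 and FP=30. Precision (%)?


Precision = TP/(TP+FP)
= 179/(179+30)
= 179/209 = 85.65%

85.65%


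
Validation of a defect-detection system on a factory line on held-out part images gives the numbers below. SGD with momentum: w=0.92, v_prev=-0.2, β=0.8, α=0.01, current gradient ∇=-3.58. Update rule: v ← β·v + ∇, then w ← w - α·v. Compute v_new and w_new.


v_new = 0.8·-0.2 - 3.58 = -0.16 - 3.58 = -3.74
w_new = 0.92 - 0.01·-3.74 = 0.92 + 0.0374 = 0.9574

v_new=-3.74, w_new=0.9574


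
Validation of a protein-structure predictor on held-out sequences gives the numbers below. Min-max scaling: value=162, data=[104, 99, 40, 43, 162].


min=40, max=162
(162-40)/(162-40) = 122/122 = 1.0

1.0


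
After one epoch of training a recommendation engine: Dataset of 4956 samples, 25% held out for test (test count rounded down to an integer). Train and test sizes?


Test = ⌊4956·25/100⌋ = 1239
Train = 4956 - 1239 = 3717

Train: 3717, Test: 1239


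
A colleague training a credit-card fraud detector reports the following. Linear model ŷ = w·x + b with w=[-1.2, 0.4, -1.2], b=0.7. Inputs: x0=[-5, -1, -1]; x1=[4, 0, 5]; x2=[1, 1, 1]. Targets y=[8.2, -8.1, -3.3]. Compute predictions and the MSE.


ŷ0 = (-1.2)·(-5) + (0.4)·(-1) + (-1.2)·(-1) + 0.7 = 7.5
ŷ1 = (-1.2)·(4) + (0.4)·(0) + (-1.2)·(5) + 0.7 = -10.1
ŷ2 = (-1.2)·(1) + (0.4)·(1) + (-1.2)·(1) + 0.7 = -1.3
errors² = [0.49, 4.0, 4.0]
MSE = 8.4900/3 = 2.83

2.83


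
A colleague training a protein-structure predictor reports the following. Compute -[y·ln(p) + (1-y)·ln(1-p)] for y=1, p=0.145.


BCE = -[y·ln(p) + (1-y)·ln(1-p)]
= -1·ln(0.145) - 0
= -ln(0.145) = 1.931

1.931


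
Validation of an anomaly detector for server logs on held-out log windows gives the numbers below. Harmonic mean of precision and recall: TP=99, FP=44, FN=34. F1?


Precision = 99/143 = 0.6923
Recall = 99/133 = 0.7444
F1 = 2·P·R/(P+R) = 2·TP/(2·TP+FP+FN) = 198/(198+44+34) = 198/276 = 0.7174

0.7174


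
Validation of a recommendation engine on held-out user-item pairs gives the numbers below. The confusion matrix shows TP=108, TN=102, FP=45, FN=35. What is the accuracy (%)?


Accuracy = (TP+TN)/(TP+TN+FP+FN)
= (108+102)/(290)
= 210/290 = 72.41%

72.41%
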